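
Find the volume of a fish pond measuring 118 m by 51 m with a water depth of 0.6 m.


Base area = L * W = 118 * 51 = 6018 m^2
Volume = area * depth = 6018 * 0.6 = 3610.8 m^3

3610.8 m^3


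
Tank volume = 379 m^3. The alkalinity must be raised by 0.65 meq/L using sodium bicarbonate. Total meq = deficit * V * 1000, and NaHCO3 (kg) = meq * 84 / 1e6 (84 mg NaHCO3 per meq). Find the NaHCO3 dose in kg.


Tank volume in L = 379 m^3 * 1000 = 379000 L
Total meq required = 0.65 meq/L * 379000 L = 246350 meq
NaHCO3 mass = 246350 meq * 84 mg/meq / 1e6 = 20.6934 kg

20.6934 kg


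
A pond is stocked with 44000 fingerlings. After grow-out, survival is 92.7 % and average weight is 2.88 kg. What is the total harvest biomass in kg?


Survivors = 44000 * 92.7/100 = 40788 fish
Harvest biomass = survivors * W_f = 40788 * 2.88 = 117469.44 kg

117469.44 kg


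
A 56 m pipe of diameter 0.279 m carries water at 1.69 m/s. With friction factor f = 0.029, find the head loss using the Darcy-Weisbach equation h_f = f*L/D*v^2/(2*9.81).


v^2 = 1.69^2 = 2.8561 m^2/s^2
L/D = 56/0.279 = 200.71685
h_f = f*(L/D)*v^2/(2g) = 0.029 * 200.71685 * 2.8561 / 19.62 = 0.847337 m

0.847337 m


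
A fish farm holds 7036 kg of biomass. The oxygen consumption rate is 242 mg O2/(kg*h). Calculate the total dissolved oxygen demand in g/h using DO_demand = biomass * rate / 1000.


Total O2 consumption (mg/h) = 7036 kg * 242 mg/(kg*h) = 1702712 mg/h
Convert to g/h: 1702712 / 1000 = 1702.712 g/h

1702.712 g/h


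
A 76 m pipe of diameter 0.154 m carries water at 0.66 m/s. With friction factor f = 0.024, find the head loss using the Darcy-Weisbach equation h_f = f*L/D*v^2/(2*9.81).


v^2 = 0.66^2 = 0.4356 m^2/s^2
L/D = 76/0.154 = 493.50649
h_f = f*(L/D)*v^2/(2g) = 0.024 * 493.50649 * 0.4356 / 19.62 = 0.262962 m

0.262962 m


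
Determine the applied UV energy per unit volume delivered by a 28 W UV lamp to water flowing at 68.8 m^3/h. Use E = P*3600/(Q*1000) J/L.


Energy delivered per hour = 28 W * 3600 s = 100800 J/h
Volume treated per hour = 68.8 m^3/h * 1000 = 68800 L/h
dose = 100800 / 68800 = 1.46512 J/L

1.46512 J/L


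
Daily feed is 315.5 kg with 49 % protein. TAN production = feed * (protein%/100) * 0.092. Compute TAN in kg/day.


Protein in feed = 315.5 * 49/100 = 154.595 kg/day
TAN = protein * 0.092 = 154.595 * 0.092 = 14.22274 kg/day

14.22274 kg/day


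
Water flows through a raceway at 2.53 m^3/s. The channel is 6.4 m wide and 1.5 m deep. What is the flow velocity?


Cross-sectional area = W * d = 6.4 * 1.5 = 9.6 m^2
Velocity = Q / A = 2.53 / 9.6 = 0.263542 m/s

0.263542 m/s


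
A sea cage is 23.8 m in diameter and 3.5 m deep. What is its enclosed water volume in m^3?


r = d/2 = 23.8/2 = 11.9 m
Base area = pi*r^2 = pi*11.9^2 = 444.88094 m^2
Volume = 444.88094 * 3.5 = 1557.08 m^3

1557.08 m^3


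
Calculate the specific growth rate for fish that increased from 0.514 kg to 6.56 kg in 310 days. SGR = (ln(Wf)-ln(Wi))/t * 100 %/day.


ln(W_f) = ln(6.56) = 1.8809906
ln(W_i) = ln(0.514) = -0.66553201
ln(W_f) - ln(W_i) = 1.8809906 - -0.66553201 = 2.5465226
SGR = 2.5465226 / 310 * 100 = 0.821459 %/day

0.821459 %/day


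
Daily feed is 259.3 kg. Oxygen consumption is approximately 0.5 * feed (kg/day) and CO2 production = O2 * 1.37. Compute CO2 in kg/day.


O2 = 259.3 * 0.5 = 129.65
CO2 = 129.65 * 1.37 = 177.6205

177.6205 kg/day


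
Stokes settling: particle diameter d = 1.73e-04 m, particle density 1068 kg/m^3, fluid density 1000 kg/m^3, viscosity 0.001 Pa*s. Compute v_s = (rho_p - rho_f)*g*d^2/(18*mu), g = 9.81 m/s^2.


Density difference: rho_p - rho_f = 1068 - 1000 = 68 kg/m^3
d^2 = (1.73e-04)^2 = 2.9929e-08 m^2
Numerator = (rho_p - rho_f) * g * d^2 = 68 * 9.81 * 2.9929e-08 = 1.9965037e-05
Denominator = 18 * mu = 18 * 0.001 = 0.018
v_s = 1.9965037e-05 / 0.018 = 0.00110917 m/s
Check: Re = rho_f * v_s * d / mu = 1000 * 0.00110917 * 1.73e-04 / 0.001 = 0.192 < 1, so Stokes' law applies.

0.00110917 m/s


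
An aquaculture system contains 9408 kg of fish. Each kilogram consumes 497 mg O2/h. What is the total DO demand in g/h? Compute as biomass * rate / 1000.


Total O2 consumption (mg/h) = 9408 kg * 497 mg/(kg*h) = 4675776 mg/h
Convert to g/h: 4675776 / 1000 = 4675.776 g/h

4675.776 g/h


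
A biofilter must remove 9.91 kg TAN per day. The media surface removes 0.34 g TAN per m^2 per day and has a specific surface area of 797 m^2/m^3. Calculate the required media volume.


A = 9.91*1000 / 0.34 = 29147.059 m^2
V = 29147.059 / 797 = 36.571

36.571 m^3


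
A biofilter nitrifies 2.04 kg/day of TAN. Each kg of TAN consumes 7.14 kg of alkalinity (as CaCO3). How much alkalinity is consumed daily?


Alkalinity factor: 7.14 kg CaCO3 consumed per kg TAN nitrified
alk = 2.04 kg TAN * 7.14 = 14.5656 kg CaCO3/day

14.5656 kg CaCO3/day


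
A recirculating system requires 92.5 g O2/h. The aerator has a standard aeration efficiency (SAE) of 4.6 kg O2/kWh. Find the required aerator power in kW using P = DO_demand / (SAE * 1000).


SAE in g O2/kWh = 4.6 * 1000 = 4600 g/kWh
P = DO_demand / SAE_g = 92.5 / 4600 = 0.0201087 kW

0.0201087 kW


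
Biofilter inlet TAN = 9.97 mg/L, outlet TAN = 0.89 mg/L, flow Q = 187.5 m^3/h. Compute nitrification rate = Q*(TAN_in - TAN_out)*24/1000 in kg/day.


Concentration drop: TAN_in - TAN_out = 9.97 - 0.89 = 9.08 mg/L
Hourly TAN removed = Q * dTAN = 187.5 m^3/h * 9.08 mg/L = 1702.5 g/h  (m^3/h * mg/L = g/h)
Daily TAN removed = 1702.5 * 24 = 40860 g/day
Convert to kg/day: 40860 / 1000 = 40.86 kg/day

40.86 kg/day


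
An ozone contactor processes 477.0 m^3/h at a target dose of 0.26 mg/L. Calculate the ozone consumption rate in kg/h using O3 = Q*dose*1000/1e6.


O3 demand (mg/h) = Q * dose * 1000 = 477.0 * 0.26 * 1000 = 124020 mg/h
Convert mg to kg: 124020 / 1e6 = 0.12402 kg/h

0.12402 kg/h


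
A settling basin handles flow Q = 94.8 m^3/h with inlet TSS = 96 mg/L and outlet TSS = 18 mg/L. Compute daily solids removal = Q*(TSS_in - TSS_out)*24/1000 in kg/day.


Concentration drop: TSS_in - TSS_out = 96 - 18 = 78 mg/L
Hourly solids removed = Q * dTSS = 94.8 m^3/h * 78 mg/L = 7394.4 g/h  (m^3/h * mg/L = g/h)
Daily solids removed = 7394.4 * 24 = 177465.6 g/day
Convert g to kg: 177465.6 / 1000 = 177.4656 kg/day

177.4656 kg/day


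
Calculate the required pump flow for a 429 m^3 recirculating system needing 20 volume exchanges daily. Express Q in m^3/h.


Daily recirculation volume = 429 m^3 * 20 = 8580 m^3/day
Flow rate Q = daily volume / 24 h = 8580 / 24 = 357.5 m^3/h

357.5 m^3/h


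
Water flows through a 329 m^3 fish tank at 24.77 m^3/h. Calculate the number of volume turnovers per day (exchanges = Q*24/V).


Daily flow volume = 24.77 m^3/h * 24 h = 594.48 m^3/day
Exchanges = daily flow / tank volume = 594.48 / 329 = 1.80693 exchanges/day

1.80693 exchanges/day


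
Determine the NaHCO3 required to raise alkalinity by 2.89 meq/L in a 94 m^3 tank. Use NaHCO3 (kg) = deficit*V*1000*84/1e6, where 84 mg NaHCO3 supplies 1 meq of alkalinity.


Tank volume in L = 94 m^3 * 1000 = 94000 L
Total meq required = 2.89 meq/L * 94000 L = 271660 meq
NaHCO3 mass = 271660 meq * 84 mg/meq / 1e6 = 22.8194 kg

22.8194 kg


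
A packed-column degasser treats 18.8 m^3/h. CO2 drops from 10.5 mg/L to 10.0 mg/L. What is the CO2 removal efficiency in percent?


CO2_out / CO2_in = 10.0 / 10.5 = 0.95238095
Fraction remaining = 0.95238095
efficiency = (1 - 0.95238095) * 100 = 4.7619 %

4.7619 %


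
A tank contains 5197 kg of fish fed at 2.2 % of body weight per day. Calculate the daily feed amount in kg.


Feeding rate fraction = 2.2% / 100 = 0.022
Daily feed = 5197 kg * 0.022 = 114.334 kg/day

114.334 kg/day


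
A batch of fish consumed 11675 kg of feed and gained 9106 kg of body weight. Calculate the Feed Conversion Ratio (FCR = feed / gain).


FCR = feed consumed / weight gained
FCR = 11675 kg / 9106 kg = 1.28212

1.28212


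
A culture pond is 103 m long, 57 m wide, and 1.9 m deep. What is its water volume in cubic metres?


Base area = L * W = 103 * 57 = 5871 m^2
Volume = area * depth = 5871 * 1.9 = 11154.9 m^3

11154.9 m^3


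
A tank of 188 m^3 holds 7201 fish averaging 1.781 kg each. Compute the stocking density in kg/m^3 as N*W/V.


Total biomass = 7201 fish * 1.781 kg = 12824.981 kg
Density = total biomass / volume = 12824.981 / 188 = 68.218 kg/m^3

68.218 kg/m^3


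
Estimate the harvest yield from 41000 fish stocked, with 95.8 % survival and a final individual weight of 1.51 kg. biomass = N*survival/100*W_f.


Survivors = 41000 * 95.8/100 = 39278 fish
Harvest biomass = survivors * W_f = 39278 * 1.51 = 59309.78 kg

59309.78 kg


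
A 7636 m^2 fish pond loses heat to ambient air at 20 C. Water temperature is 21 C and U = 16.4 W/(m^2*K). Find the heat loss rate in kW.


Temperature difference dT = 21 - 20 = 1 K
Heat loss (W) = U * A * dT = 16.4 * 7636 * 1 = 125230.4 W
Convert to kW: 125230.4 / 1000 = 125.2304 kW

125.2304 kW


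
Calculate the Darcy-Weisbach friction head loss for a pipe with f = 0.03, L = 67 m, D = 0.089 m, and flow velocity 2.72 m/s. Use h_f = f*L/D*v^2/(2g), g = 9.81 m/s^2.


v^2 = 2.72^2 = 7.3984 m^2/s^2
L/D = 67/0.089 = 752.80899
h_f = f*(L/D)*v^2/(2g) = 0.03 * 752.80899 * 7.3984 / 19.62 = 8.51618 m

8.51618 m


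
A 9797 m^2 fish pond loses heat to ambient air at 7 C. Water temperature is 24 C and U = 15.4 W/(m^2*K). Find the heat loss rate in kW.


Temperature difference dT = 24 - 7 = 17 K
Heat loss (W) = U * A * dT = 15.4 * 9797 * 17 = 2564854.6 W
Convert to kW: 2564854.6 / 1000 = 2564.8546 kW

2564.8546 kW


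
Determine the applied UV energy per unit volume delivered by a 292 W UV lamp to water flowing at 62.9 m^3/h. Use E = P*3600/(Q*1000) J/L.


Energy delivered per hour = 292 W * 3600 s = 1051200 J/h
Volume treated per hour = 62.9 m^3/h * 1000 = 62900 L/h
dose = 1051200 / 62900 = 16.7122 J/L

16.7122 J/L


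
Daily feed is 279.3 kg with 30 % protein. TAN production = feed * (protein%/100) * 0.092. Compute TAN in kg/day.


Protein in feed = 279.3 * 30/100 = 83.79 kg/day
TAN = protein * 0.092 = 83.79 * 0.092 = 7.70868 kg/day

7.70868 kg/day


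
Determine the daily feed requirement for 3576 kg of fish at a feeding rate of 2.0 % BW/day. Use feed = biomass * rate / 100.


Feeding rate fraction = 2.0% / 100 = 0.02
Daily feed = 3576 kg * 0.02 = 71.52 kg/day

71.52 kg/day


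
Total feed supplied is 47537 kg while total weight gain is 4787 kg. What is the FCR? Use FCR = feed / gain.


FCR = feed consumed / weight gained
FCR = 47537 kg / 4787 kg = 9.93044

9.93044


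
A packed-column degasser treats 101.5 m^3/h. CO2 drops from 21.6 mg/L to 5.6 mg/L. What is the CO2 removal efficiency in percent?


CO2_out / CO2_in = 5.6 / 21.6 = 0.25925926
Fraction remaining = 0.25925926
efficiency = (1 - 0.25925926) * 100 = 74.0741 %

74.0741 %


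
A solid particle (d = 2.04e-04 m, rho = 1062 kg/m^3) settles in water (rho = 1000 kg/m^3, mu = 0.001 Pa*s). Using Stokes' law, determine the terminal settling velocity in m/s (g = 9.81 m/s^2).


Density difference: rho_p - rho_f = 1062 - 1000 = 62 kg/m^3
d^2 = (2.04e-04)^2 = 4.1616e-08 m^2
Numerator = (rho_p - rho_f) * g * d^2 = 62 * 9.81 * 4.1616e-08 = 2.5311684e-05
Denominator = 18 * mu = 18 * 0.001 = 0.018
v_s = 2.5311684e-05 / 0.018 = 0.0014062 m/s
Check: Re = rho_f * v_s * d / mu = 1000 * 0.0014062 * 2.04e-04 / 0.001 = 0.287 < 1, so Stokes' law applies.

0.0014062 m/s


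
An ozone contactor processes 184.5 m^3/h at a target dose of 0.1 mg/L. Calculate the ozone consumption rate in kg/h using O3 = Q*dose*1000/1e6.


O3 demand (mg/h) = Q * dose * 1000 = 184.5 * 0.1 * 1000 = 18450 mg/h
Convert mg to kg: 18450 / 1e6 = 0.01845 kg/h

0.01845 kg/h


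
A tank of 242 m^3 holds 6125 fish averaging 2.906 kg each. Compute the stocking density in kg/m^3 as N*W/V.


Total biomass = 6125 fish * 2.906 kg = 17799.25 kg
Density = total biomass / volume = 17799.25 / 242 = 73.5506 kg/m^3

73.5506 kg/m^3


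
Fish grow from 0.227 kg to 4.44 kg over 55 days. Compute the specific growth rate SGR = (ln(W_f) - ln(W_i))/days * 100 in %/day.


ln(W_f) = ln(4.44) = 1.4906544
ln(W_i) = ln(0.227) = -1.4828053
ln(W_f) - ln(W_i) = 1.4906544 - -1.4828053 = 2.9734597
SGR = 2.9734597 / 55 * 100 = 5.40629 %/day

5.40629 %/day


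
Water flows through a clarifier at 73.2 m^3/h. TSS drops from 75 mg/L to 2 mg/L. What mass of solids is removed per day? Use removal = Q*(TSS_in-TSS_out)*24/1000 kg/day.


Concentration drop: TSS_in - TSS_out = 75 - 2 = 73 mg/L
Hourly solids removed = Q * dTSS = 73.2 m^3/h * 73 mg/L = 5343.6 g/h  (m^3/h * mg/L = g/h)
Daily solids removed = 5343.6 * 24 = 128246.4 g/day
Convert g to kg: 128246.4 / 1000 = 128.2464 kg/day

128.2464 kg/day


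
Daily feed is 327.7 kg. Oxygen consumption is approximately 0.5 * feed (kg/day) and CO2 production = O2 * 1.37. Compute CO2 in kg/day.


O2 = 327.7 * 0.5 = 163.85
CO2 = 163.85 * 1.37 = 224.4745

224.4745 kg/day


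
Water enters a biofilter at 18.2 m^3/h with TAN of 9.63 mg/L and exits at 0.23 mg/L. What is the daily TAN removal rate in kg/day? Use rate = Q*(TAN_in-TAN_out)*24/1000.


Concentration drop: TAN_in - TAN_out = 9.63 - 0.23 = 9.4 mg/L
Hourly TAN removed = Q * dTAN = 18.2 m^3/h * 9.4 mg/L = 171.08 g/h  (m^3/h * mg/L = g/h)
Daily TAN removed = 171.08 * 24 = 4105.92 g/day
Convert to kg/day: 4105.92 / 1000 = 4.10592 kg/day

4.10592 kg/day


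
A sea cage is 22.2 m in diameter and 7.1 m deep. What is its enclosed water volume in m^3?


r = d/2 = 22.2/2 = 11.1 m
Base area = pi*r^2 = pi*11.1^2 = 387.07563 m^2
Volume = 387.07563 * 7.1 = 2748.24 m^3

2748.24 m^3


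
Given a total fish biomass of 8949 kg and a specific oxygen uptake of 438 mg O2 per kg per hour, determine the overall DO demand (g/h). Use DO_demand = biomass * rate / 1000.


Total O2 consumption (mg/h) = 8949 kg * 438 mg/(kg*h) = 3919662 mg/h
Convert to g/h: 3919662 / 1000 = 3919.662 g/h

3919.662 g/h


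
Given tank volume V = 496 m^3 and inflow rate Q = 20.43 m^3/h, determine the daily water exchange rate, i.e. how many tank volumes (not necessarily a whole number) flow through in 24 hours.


Daily flow volume = 20.43 m^3/h * 24 h = 490.32 m^3/day
Exchanges = daily flow / tank volume = 490.32 / 496 = 0.988548 exchanges/day

0.988548 exchanges/day


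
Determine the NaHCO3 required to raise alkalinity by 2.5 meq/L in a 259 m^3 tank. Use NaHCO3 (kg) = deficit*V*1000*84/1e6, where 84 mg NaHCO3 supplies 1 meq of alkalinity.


Tank volume in L = 259 m^3 * 1000 = 259000 L
Total meq required = 2.5 meq/L * 259000 L = 647500 meq
NaHCO3 mass = 647500 meq * 84 mg/meq / 1e6 = 54.39 kg

54.39 kg


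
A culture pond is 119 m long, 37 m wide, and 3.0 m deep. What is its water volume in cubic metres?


Base area = L * W = 119 * 37 = 4403 m^2
Volume = area * depth = 4403 * 3.0 = 13209 m^3

13209 m^3


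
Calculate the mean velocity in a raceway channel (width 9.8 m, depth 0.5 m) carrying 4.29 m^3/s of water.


Cross-sectional area = W * d = 9.8 * 0.5 = 4.9 m^2
Velocity = Q / A = 4.29 / 4.9 = 0.87551 m/s

0.87551 m/s


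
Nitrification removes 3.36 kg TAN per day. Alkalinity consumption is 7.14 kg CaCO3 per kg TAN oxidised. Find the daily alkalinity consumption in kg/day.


Alkalinity factor: 7.14 kg CaCO3 consumed per kg TAN nitrified
alk = 3.36 kg TAN * 7.14 = 23.9904 kg CaCO3/day

23.9904 kg CaCO3/day


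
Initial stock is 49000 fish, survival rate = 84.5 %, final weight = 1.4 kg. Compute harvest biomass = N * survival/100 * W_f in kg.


Survivors = 49000 * 84.5/100 = 41405 fish
Harvest biomass = survivors * W_f = 41405 * 1.4 = 57967 kg

57967 kg


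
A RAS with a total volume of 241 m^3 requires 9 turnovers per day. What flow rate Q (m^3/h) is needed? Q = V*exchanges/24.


Daily recirculation volume = 241 m^3 * 9 = 2169 m^3/day
Flow rate Q = daily volume / 24 h = 2169 / 24 = 90.375 m^3/h

90.375 m^3/h


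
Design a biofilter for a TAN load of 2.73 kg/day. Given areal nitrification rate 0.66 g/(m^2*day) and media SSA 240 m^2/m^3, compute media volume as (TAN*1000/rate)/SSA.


A = 2.73*1000 / 0.66 = 4136.3636 m^2
V = 4136.3636 / 240 = 17.2348

17.2348 m^3


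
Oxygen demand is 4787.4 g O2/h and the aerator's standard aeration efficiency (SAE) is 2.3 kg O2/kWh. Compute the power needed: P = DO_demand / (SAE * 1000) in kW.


SAE in g O2/kWh = 2.3 * 1000 = 2300 g/kWh
P = DO_demand / SAE_g = 4787.4 / 2300 = 2.08148 kW

2.08148 kW


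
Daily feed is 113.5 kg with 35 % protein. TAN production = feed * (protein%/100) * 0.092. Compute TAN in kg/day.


Protein in feed = 113.5 * 35/100 = 39.725 kg/day
TAN = protein * 0.092 = 39.725 * 0.092 = 3.6547 kg/day

3.6547 kg/day


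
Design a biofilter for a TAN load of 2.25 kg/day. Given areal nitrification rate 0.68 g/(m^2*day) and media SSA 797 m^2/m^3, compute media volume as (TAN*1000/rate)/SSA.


A = 2.25*1000 / 0.68 = 3308.8235 m^2
V = 3308.8235 / 797 = 4.1516

4.1516 m^3


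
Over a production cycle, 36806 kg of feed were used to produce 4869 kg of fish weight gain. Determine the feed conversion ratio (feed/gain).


FCR = feed consumed / weight gained
FCR = 36806 kg / 4869 kg = 7.55925

7.55925


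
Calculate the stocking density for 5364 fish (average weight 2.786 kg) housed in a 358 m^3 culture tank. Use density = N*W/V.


Total biomass = 5364 fish * 2.786 kg = 14944.104 kg
Density = total biomass / volume = 14944.104 / 358 = 41.7433 kg/m^3

41.7433 kg/m^3


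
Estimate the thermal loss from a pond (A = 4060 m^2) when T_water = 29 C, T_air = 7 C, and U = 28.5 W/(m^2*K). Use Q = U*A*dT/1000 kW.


Temperature difference dT = 29 - 7 = 22 K
Heat loss (W) = U * A * dT = 28.5 * 4060 * 22 = 2545620 W
Convert to kW: 2545620 / 1000 = 2545.62 kW

2545.62 kW


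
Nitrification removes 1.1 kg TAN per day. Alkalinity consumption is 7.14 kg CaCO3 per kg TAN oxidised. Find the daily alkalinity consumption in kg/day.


Alkalinity factor: 7.14 kg CaCO3 consumed per kg TAN nitrified
alk = 1.1 kg TAN * 7.14 = 7.854 kg CaCO3/day

7.854 kg CaCO3/day


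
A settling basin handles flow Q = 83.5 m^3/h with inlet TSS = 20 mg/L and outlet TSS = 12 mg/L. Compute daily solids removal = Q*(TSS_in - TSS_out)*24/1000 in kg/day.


Concentration drop: TSS_in - TSS_out = 20 - 12 = 8 mg/L
Hourly solids removed = Q * dTSS = 83.5 m^3/h * 8 mg/L = 668 g/h  (m^3/h * mg/L = g/h)
Daily solids removed = 668 * 24 = 16032 g/day
Convert g to kg: 16032 / 1000 = 16.032 kg/day

16.032 kg/day


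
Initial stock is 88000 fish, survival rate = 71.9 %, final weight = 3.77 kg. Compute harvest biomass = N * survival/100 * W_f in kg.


Survivors = 88000 * 71.9/100 = 63272 fish
Harvest biomass = survivors * W_f = 63272 * 3.77 = 238535.44 kg

238535.44 kg


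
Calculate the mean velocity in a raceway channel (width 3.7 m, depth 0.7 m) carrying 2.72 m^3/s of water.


Cross-sectional area = W * d = 3.7 * 0.7 = 2.59 m^2
Velocity = Q / A = 2.72 / 2.59 = 1.05019 m/s

1.05019 m/s


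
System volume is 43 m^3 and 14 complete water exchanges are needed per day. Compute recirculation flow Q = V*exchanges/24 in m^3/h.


Daily recirculation volume = 43 m^3 * 14 = 602 m^3/day
Flow rate Q = daily volume / 24 h = 602 / 24 = 25.0833 m^3/h

25.0833 m^3/h


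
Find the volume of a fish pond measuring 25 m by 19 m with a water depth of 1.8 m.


Base area = L * W = 25 * 19 = 475 m^2
Volume = area * depth = 475 * 1.8 = 855 m^3

855 m^3


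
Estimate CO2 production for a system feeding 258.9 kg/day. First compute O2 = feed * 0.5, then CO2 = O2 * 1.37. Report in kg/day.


O2 = 258.9 * 0.5 = 129.45
CO2 = 129.45 * 1.37 = 177.3465

177.3465 kg/day


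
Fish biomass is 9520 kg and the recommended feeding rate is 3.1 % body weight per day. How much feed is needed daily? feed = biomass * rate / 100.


Feeding rate fraction = 3.1% / 100 = 0.031
Daily feed = 9520 kg * 0.031 = 295.12 kg/day

295.12 kg/day


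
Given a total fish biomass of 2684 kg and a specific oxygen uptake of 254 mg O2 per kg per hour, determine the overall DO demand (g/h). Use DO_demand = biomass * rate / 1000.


Total O2 consumption (mg/h) = 2684 kg * 254 mg/(kg*h) = 681736 mg/h
Convert to g/h: 681736 / 1000 = 681.736 g/h

681.736 g/h


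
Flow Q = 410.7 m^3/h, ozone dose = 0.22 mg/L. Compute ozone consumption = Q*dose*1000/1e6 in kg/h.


O3 demand (mg/h) = Q * dose * 1000 = 410.7 * 0.22 * 1000 = 90354 mg/h
Convert mg to kg: 90354 / 1e6 = 0.090354 kg/h

0.090354 kg/h


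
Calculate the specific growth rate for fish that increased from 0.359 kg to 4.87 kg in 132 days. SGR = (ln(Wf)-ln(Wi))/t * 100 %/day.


ln(W_f) = ln(4.87) = 1.5830939
ln(W_i) = ln(0.359) = -1.0244329
ln(W_f) - ln(W_i) = 1.5830939 - -1.0244329 = 2.6075268
SGR = 2.6075268 / 132 * 100 = 1.9754 %/day

1.9754 %/day


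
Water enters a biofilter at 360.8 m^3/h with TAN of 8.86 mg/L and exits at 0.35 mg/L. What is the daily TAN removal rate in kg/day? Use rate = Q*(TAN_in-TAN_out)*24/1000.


Concentration drop: TAN_in - TAN_out = 8.86 - 0.35 = 8.51 mg/L
Hourly TAN removed = Q * dTAN = 360.8 m^3/h * 8.51 mg/L = 3070.408 g/h  (m^3/h * mg/L = g/h)
Daily TAN removed = 3070.408 * 24 = 73689.792 g/day
Convert to kg/day: 73689.792 / 1000 = 73.689792 kg/day

73.689792 kg/day


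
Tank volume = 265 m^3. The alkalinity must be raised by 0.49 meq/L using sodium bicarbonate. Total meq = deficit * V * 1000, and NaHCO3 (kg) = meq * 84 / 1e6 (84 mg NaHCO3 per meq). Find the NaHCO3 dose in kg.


Tank volume in L = 265 m^3 * 1000 = 265000 L
Total meq required = 0.49 meq/L * 265000 L = 129850 meq
NaHCO3 mass = 129850 meq * 84 mg/meq / 1e6 = 10.9074 kg

10.9074 kg


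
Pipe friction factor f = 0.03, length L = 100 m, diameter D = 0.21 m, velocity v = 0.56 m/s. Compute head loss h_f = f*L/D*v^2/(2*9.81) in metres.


v^2 = 0.56^2 = 0.3136 m^2/s^2
L/D = 100/0.21 = 476.19048
h_f = f*(L/D)*v^2/(2g) = 0.03 * 476.19048 * 0.3136 / 19.62 = 0.228338 m

0.228338 m


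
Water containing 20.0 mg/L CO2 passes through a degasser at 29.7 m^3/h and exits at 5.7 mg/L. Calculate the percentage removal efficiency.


CO2_out / CO2_in = 5.7 / 20.0 = 0.285
Fraction remaining = 0.285
efficiency = (1 - 0.285) * 100 = 71.5 %

71.5 %


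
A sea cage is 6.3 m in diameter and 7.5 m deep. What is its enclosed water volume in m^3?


r = d/2 = 6.3/2 = 3.15 m
Base area = pi*r^2 = pi*3.15^2 = 31.172453 m^2
Volume = 31.172453 * 7.5 = 233.793 m^3

233.793 m^3


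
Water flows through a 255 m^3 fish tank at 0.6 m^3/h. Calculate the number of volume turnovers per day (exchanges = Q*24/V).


Daily flow volume = 0.6 m^3/h * 24 h = 14.4 m^3/day
Exchanges = daily flow / tank volume = 14.4 / 255 = 0.0564706 exchanges/day

0.0564706 exchanges/day


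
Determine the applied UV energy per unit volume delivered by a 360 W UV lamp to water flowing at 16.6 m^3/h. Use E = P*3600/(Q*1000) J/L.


Energy delivered per hour = 360 W * 3600 s = 1296000 J/h
Volume treated per hour = 16.6 m^3/h * 1000 = 16600 L/h
dose = 1296000 / 16600 = 78.0723 J/L

78.0723 J/L


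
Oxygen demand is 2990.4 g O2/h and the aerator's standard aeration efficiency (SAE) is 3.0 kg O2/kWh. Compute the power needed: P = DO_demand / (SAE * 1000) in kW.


SAE in g O2/kWh = 3.0 * 1000 = 3000 g/kWh
P = DO_demand / SAE_g = 2990.4 / 3000 = 0.9968 kW

0.9968 kW


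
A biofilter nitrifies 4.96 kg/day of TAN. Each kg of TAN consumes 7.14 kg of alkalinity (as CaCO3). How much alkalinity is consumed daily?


Alkalinity factor: 7.14 kg CaCO3 consumed per kg TAN nitrified
alk = 4.96 kg TAN * 7.14 = 35.4144 kg CaCO3/day

35.4144 kg CaCO3/day


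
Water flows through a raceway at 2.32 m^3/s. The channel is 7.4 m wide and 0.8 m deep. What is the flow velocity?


Cross-sectional area = W * d = 7.4 * 0.8 = 5.92 m^2
Velocity = Q / A = 2.32 / 5.92 = 0.391892 m/s

0.391892 m/s


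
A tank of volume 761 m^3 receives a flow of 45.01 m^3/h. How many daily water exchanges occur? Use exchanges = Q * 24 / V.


Daily flow volume = 45.01 m^3/h * 24 h = 1080.24 m^3/day
Exchanges = daily flow / tank volume = 1080.24 / 761 = 1.4195 exchanges/day

1.4195 exchanges/day


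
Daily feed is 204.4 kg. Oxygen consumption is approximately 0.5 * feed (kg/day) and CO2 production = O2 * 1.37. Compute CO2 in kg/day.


O2 = 204.4 * 0.5 = 102.2
CO2 = 102.2 * 1.37 = 140.014

140.014 kg/day


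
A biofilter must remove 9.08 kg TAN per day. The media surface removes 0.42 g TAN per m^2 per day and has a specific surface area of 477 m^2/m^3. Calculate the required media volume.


A = 9.08*1000 / 0.42 = 21619.048 m^2
V = 21619.048 / 477 = 45.323

45.323 m^3


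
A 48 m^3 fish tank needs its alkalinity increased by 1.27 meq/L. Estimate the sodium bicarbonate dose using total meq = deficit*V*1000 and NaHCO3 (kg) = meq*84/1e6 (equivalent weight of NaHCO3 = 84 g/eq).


Tank volume in L = 48 m^3 * 1000 = 48000 L
Total meq required = 1.27 meq/L * 48000 L = 60960 meq
NaHCO3 mass = 60960 meq * 84 mg/meq / 1e6 = 5.12064 kg

5.12064 kg


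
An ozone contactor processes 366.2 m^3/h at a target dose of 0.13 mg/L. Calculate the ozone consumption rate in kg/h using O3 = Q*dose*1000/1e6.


O3 demand (mg/h) = Q * dose * 1000 = 366.2 * 0.13 * 1000 = 47606 mg/h
Convert mg to kg: 47606 / 1e6 = 0.047606 kg/h

0.047606 kg/h


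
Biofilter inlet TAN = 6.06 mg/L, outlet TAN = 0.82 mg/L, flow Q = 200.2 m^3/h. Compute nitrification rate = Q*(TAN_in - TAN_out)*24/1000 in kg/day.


Concentration drop: TAN_in - TAN_out = 6.06 - 0.82 = 5.24 mg/L
Hourly TAN removed = Q * dTAN = 200.2 m^3/h * 5.24 mg/L = 1049.048 g/h  (m^3/h * mg/L = g/h)
Daily TAN removed = 1049.048 * 24 = 25177.152 g/day
Convert to kg/day: 25177.152 / 1000 = 25.177152 kg/day

25.177152 kg/day


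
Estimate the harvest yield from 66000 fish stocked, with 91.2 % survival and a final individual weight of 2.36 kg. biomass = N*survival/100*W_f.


Survivors = 66000 * 91.2/100 = 60192 fish
Harvest biomass = survivors * W_f = 60192 * 2.36 = 142053.12 kg

142053.12 kg


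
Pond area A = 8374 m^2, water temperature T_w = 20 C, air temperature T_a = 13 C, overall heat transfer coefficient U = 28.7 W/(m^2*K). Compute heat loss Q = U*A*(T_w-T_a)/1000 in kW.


Temperature difference dT = 20 - 13 = 7 K
Heat loss (W) = U * A * dT = 28.7 * 8374 * 7 = 1682336.6 W
Convert to kW: 1682336.6 / 1000 = 1682.3366 kW

1682.3366 kW


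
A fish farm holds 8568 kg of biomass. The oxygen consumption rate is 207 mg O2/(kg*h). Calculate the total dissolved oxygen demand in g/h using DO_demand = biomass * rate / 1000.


Total O2 consumption (mg/h) = 8568 kg * 207 mg/(kg*h) = 1773576 mg/h
Convert to g/h: 1773576 / 1000 = 1773.576 g/h

1773.576 g/h


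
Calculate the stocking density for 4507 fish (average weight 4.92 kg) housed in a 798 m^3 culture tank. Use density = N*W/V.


Total biomass = 4507 fish * 4.92 kg = 22174.44 kg
Density = total biomass / volume = 22174.44 / 798 = 27.7875 kg/m^3

27.7875 kg/m^3


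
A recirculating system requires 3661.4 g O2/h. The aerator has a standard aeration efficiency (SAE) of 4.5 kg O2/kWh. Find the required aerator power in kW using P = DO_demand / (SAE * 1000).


SAE in g O2/kWh = 4.5 * 1000 = 4500 g/kWh
P = DO_demand / SAE_g = 3661.4 / 4500 = 0.813644 kW

0.813644 kW


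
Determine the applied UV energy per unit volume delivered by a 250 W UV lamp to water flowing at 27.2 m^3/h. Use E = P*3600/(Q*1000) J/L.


Energy delivered per hour = 250 W * 3600 s = 900000 J/h
Volume treated per hour = 27.2 m^3/h * 1000 = 27200 L/h
dose = 900000 / 27200 = 33.0882 J/L

33.0882 J/L


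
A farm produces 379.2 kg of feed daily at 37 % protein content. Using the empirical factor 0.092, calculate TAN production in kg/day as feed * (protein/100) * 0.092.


Protein in feed = 379.2 * 37/100 = 140.304 kg/day
TAN = protein * 0.092 = 140.304 * 0.092 = 12.907968 kg/day

12.907968 kg/day


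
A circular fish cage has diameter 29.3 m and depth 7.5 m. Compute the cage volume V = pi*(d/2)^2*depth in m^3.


r = d/2 = 29.3/2 = 14.65 m
Base area = pi*r^2 = pi*14.65^2 = 674.25647 m^2
Volume = 674.25647 * 7.5 = 5056.92 m^3

5056.92 m^3


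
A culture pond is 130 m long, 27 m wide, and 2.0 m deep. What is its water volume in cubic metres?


Base area = L * W = 130 * 27 = 3510 m^2
Volume = area * depth = 3510 * 2.0 = 7020 m^3

7020 m^3


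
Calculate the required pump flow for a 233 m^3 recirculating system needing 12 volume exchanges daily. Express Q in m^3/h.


Daily recirculation volume = 233 m^3 * 12 = 2796 m^3/day
Flow rate Q = daily volume / 24 h = 2796 / 24 = 116.5 m^3/h

116.5 m^3/h


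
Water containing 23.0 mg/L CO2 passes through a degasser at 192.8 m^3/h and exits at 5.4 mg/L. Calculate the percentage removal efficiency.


CO2_out / CO2_in = 5.4 / 23.0 = 0.23478261
Fraction remaining = 0.23478261
efficiency = (1 - 0.23478261) * 100 = 76.5217 %

76.5217 %


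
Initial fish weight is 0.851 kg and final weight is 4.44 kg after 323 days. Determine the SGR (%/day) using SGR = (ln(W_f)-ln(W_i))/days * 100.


ln(W_f) = ln(4.44) = 1.4906544
ln(W_i) = ln(0.851) = -0.16134315
ln(W_f) - ln(W_i) = 1.4906544 - -0.16134315 = 1.6519975
SGR = 1.6519975 / 323 * 100 = 0.511454 %/day

0.511454 %/day


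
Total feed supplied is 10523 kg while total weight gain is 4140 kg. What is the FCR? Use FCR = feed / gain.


FCR = feed consumed / weight gained
FCR = 10523 kg / 4140 kg = 2.54179

2.54179


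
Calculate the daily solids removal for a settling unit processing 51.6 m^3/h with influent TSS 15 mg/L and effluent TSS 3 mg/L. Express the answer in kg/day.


Concentration drop: TSS_in - TSS_out = 15 - 3 = 12 mg/L
Hourly solids removed = Q * dTSS = 51.6 m^3/h * 12 mg/L = 619.2 g/h  (m^3/h * mg/L = g/h)
Daily solids removed = 619.2 * 24 = 14860.8 g/day
Convert g to kg: 14860.8 / 1000 = 14.8608 kg/day

14.8608 kg/day


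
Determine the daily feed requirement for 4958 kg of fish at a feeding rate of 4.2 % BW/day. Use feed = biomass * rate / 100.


Feeding rate fraction = 4.2% / 100 = 0.042
Daily feed = 4958 kg * 0.042 = 208.236 kg/day

208.236 kg/day


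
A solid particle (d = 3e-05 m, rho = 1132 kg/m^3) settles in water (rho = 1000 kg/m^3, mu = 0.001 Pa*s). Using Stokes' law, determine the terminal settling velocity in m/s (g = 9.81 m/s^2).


Density difference: rho_p - rho_f = 1132 - 1000 = 132 kg/m^3
d^2 = (3e-05)^2 = 9e-10 m^2
Numerator = (rho_p - rho_f) * g * d^2 = 132 * 9.81 * 9e-10 = 1.165428e-06
Denominator = 18 * mu = 18 * 0.001 = 0.018
v_s = 1.165428e-06 / 0.018 = 6.4746e-05 m/s
Check: Re = rho_f * v_s * d / mu = 1000 * 6.4746e-05 * 3e-05 / 0.001 = 0.00194 < 1, so Stokes' law applies.

6.4746e-05 m/s


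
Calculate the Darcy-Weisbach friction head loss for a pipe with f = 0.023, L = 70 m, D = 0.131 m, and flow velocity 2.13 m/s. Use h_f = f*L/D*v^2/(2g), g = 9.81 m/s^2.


v^2 = 2.13^2 = 4.5369 m^2/s^2
L/D = 70/0.131 = 534.35115
h_f = f*(L/D)*v^2/(2g) = 0.023 * 534.35115 * 4.5369 / 19.62 = 2.84194 m

2.84194 m


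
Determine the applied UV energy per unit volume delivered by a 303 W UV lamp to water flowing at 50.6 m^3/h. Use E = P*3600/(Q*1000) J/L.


Energy delivered per hour = 303 W * 3600 s = 1090800 J/h
Volume treated per hour = 50.6 m^3/h * 1000 = 50600 L/h
dose = 1090800 / 50600 = 21.5573 J/L

21.5573 J/L


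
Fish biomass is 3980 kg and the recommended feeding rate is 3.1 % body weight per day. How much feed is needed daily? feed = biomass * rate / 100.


Feeding rate fraction = 3.1% / 100 = 0.031
Daily feed = 3980 kg * 0.031 = 123.38 kg/day

123.38 kg/day


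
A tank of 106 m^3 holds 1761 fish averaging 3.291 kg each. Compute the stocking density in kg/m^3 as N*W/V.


Total biomass = 1761 fish * 3.291 kg = 5795.451 kg
Density = total biomass / volume = 5795.451 / 106 = 54.6741 kg/m^3

54.6741 kg/m^3


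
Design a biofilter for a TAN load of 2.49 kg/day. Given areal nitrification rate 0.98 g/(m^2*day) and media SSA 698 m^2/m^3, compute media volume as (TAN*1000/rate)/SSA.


A = 2.49*1000 / 0.98 = 2540.8163 m^2
V = 2540.8163 / 698 = 3.64014

3.64014 m^3


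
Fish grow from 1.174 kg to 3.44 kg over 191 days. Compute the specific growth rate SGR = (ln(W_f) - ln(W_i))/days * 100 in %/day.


ln(W_f) = ln(3.44) = 1.2354715
ln(W_i) = ln(1.174) = 0.16041672
ln(W_f) - ln(W_i) = 1.2354715 - 0.16041672 = 1.0750548
SGR = 1.0750548 / 191 * 100 = 0.562856 %/day

0.562856 %/day


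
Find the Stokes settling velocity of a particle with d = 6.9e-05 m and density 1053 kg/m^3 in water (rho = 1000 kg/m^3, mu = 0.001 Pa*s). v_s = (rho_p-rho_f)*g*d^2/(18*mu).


Density difference: rho_p - rho_f = 1053 - 1000 = 53 kg/m^3
d^2 = (6.9e-05)^2 = 4.761e-09 m^2
Numerator = (rho_p - rho_f) * g * d^2 = 53 * 9.81 * 4.761e-09 = 2.4753867e-06
Denominator = 18 * mu = 18 * 0.001 = 0.018
v_s = 2.4753867e-06 / 0.018 = 1.37521e-04 m/s
Check: Re = rho_f * v_s * d / mu = 1000 * 1.37521e-04 * 6.9e-05 / 0.001 = 0.00949 < 1, so Stokes' law applies.

1.37521e-04 m/s


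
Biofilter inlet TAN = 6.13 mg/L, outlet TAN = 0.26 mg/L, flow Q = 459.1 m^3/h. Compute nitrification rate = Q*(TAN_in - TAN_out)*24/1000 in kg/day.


Concentration drop: TAN_in - TAN_out = 6.13 - 0.26 = 5.87 mg/L
Hourly TAN removed = Q * dTAN = 459.1 m^3/h * 5.87 mg/L = 2694.917 g/h  (m^3/h * mg/L = g/h)
Daily TAN removed = 2694.917 * 24 = 64678.008 g/day
Convert to kg/day: 64678.008 / 1000 = 64.678008 kg/day

64.678008 kg/day


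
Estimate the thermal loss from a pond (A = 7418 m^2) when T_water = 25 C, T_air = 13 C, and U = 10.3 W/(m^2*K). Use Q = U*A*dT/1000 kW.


Temperature difference dT = 25 - 13 = 12 K
Heat loss (W) = U * A * dT = 10.3 * 7418 * 12 = 916864.8 W
Convert to kW: 916864.8 / 1000 = 916.8648 kW

916.8648 kW


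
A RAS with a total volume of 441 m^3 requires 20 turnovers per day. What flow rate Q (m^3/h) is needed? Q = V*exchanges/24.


Daily recirculation volume = 441 m^3 * 20 = 8820 m^3/day
Flow rate Q = daily volume / 24 h = 8820 / 24 = 367.5 m^3/h

367.5 m^3/h


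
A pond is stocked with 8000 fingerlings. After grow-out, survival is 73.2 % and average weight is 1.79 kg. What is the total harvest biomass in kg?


Survivors = 8000 * 73.2/100 = 5856 fish
Harvest biomass = survivors * W_f = 5856 * 1.79 = 10482.24 kg

10482.24 kg


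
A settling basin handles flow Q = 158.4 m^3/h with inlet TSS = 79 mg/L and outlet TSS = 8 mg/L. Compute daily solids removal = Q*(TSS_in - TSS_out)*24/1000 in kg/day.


Concentration drop: TSS_in - TSS_out = 79 - 8 = 71 mg/L
Hourly solids removed = Q * dTSS = 158.4 m^3/h * 71 mg/L = 11246.4 g/h  (m^3/h * mg/L = g/h)
Daily solids removed = 11246.4 * 24 = 269913.6 g/day
Convert g to kg: 269913.6 / 1000 = 269.9136 kg/day

269.9136 kg/day


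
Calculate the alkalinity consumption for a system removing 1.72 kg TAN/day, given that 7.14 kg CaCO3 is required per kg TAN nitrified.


Alkalinity factor: 7.14 kg CaCO3 consumed per kg TAN nitrified
alk = 1.72 kg TAN * 7.14 = 12.2808 kg CaCO3/day

12.2808 kg CaCO3/day


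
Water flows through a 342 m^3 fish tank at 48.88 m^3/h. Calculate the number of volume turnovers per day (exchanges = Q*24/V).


Daily flow volume = 48.88 m^3/h * 24 h = 1173.12 m^3/day
Exchanges = daily flow / tank volume = 1173.12 / 342 = 3.43018 exchanges/day

3.43018 exchanges/day


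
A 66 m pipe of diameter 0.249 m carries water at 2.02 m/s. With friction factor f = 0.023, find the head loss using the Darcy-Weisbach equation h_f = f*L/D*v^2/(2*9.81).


v^2 = 2.02^2 = 4.0804 m^2/s^2
L/D = 66/0.249 = 265.06024
h_f = f*(L/D)*v^2/(2g) = 0.023 * 265.06024 * 4.0804 / 19.62 = 1.26787 m

1.26787 m


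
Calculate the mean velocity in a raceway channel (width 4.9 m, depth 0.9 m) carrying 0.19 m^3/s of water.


Cross-sectional area = W * d = 4.9 * 0.9 = 4.41 m^2
Velocity = Q / A = 0.19 / 4.41 = 0.0430839 m/s

0.0430839 m/s


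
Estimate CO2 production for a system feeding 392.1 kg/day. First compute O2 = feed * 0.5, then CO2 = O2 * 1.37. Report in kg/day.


O2 = 392.1 * 0.5 = 196.05
CO2 = 196.05 * 1.37 = 268.5885

268.5885 kg/day


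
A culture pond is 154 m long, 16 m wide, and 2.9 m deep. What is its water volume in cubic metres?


Base area = L * W = 154 * 16 = 2464 m^2
Volume = area * depth = 2464 * 2.9 = 7145.6 m^3

7145.6 m^3


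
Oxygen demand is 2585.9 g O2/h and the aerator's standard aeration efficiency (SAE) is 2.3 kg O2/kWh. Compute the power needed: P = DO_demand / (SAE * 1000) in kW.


SAE in g O2/kWh = 2.3 * 1000 = 2300 g/kWh
P = DO_demand / SAE_g = 2585.9 / 2300 = 1.1243 kW

1.1243 kW


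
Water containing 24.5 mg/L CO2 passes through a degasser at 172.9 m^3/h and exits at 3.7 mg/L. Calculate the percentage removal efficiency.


CO2_out / CO2_in = 3.7 / 24.5 = 0.15102041
Fraction remaining = 0.15102041
efficiency = (1 - 0.15102041) * 100 = 84.898 %

84.898 %


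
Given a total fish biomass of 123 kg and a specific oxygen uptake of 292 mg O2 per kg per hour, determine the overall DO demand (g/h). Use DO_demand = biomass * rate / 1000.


Total O2 consumption (mg/h) = 123 kg * 292 mg/(kg*h) = 35916 mg/h
Convert to g/h: 35916 / 1000 = 35.916 g/h

35.916 g/h


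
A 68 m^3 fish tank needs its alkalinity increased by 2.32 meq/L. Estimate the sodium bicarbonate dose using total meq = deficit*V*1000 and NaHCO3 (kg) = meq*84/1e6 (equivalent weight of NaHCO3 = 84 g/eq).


Tank volume in L = 68 m^3 * 1000 = 68000 L
Total meq required = 2.32 meq/L * 68000 L = 157760 meq
NaHCO3 mass = 157760 meq * 84 mg/meq / 1e6 = 13.2518 kg

13.2518 kg


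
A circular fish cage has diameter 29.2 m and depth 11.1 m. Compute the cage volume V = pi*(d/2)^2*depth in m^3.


r = d/2 = 29.2/2 = 14.6 m
Base area = pi*r^2 = pi*14.6^2 = 669.66189 m^2
Volume = 669.66189 * 11.1 = 7433.25 m^3

7433.25 m^3


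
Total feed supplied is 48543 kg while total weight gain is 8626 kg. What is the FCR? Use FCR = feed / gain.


FCR = feed consumed / weight gained
FCR = 48543 kg / 8626 kg = 5.62752

5.62752


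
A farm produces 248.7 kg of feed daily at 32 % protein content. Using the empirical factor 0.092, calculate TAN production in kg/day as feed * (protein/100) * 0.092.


Protein in feed = 248.7 * 32/100 = 79.584 kg/day
TAN = protein * 0.092 = 79.584 * 0.092 = 7.321728 kg/day

7.321728 kg/day


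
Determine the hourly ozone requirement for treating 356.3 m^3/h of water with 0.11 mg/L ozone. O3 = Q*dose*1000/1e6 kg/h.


O3 demand (mg/h) = Q * dose * 1000 = 356.3 * 0.11 * 1000 = 39193 mg/h
Convert mg to kg: 39193 / 1e6 = 0.039193 kg/h

0.039193 kg/h


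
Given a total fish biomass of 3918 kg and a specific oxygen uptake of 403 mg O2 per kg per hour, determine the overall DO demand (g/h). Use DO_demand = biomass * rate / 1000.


Total O2 consumption (mg/h) = 3918 kg * 403 mg/(kg*h) = 1578954 mg/h
Convert to g/h: 1578954 / 1000 = 1578.954 g/h

1578.954 g/h


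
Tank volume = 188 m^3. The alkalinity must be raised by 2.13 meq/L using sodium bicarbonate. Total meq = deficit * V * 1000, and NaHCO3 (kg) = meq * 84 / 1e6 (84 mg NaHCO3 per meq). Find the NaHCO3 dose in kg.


Tank volume in L = 188 m^3 * 1000 = 188000 L
Total meq required = 2.13 meq/L * 188000 L = 400440 meq
NaHCO3 mass = 400440 meq * 84 mg/meq / 1e6 = 33.637 kg

33.637 kg


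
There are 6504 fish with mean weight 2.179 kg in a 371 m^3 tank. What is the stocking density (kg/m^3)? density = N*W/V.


Total biomass = 6504 fish * 2.179 kg = 14172.216 kg
Density = total biomass / volume = 14172.216 / 371 = 38.2 kg/m^3

38.2 kg/m^3


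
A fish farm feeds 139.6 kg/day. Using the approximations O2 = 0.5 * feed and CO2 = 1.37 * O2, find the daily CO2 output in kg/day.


O2 = 139.6 * 0.5 = 69.8
CO2 = 69.8 * 1.37 = 95.626

95.626 kg/day


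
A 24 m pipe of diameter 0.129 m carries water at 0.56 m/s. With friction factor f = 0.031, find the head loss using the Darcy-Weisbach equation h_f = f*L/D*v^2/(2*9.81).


v^2 = 0.56^2 = 0.3136 m^2/s^2
L/D = 24/0.129 = 186.04651
h_f = f*(L/D)*v^2/(2g) = 0.031 * 186.04651 * 0.3136 / 19.62 = 0.092185 m

0.092185 m
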